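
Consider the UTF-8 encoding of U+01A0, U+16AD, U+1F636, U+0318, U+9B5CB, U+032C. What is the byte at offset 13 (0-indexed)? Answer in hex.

U+01A0 → 2-byte form C6 A0 at offsets 0–1.
U+16AD → 3-byte form E1 9A AD at offsets 2–4.
U+1F636 → 4-byte form F0 9F 98 B6 at offsets 5–8.
U+0318 → 2-byte form CC 98 at offsets 9–10.
U+9B5CB → 4-byte form F2 9B 97 8B at offsets 11–14.
Offset 13 falls in char 5's range; it's byte 3 of F2 9B 97 8B = 0x97.

0x97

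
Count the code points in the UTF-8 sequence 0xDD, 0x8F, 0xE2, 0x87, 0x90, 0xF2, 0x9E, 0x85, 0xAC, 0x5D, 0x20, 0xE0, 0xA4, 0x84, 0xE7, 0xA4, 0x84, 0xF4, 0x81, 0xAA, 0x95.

8

Byte at offset 0: 0xDD = 11011101 → 2-byte char (#1). Advance 2.
Byte at offset 2: 0xE2 = 11100010 → 3-byte char (#2). Advance 3.
Byte at offset 5: 0xF2 = 11110010 → 4-byte char (#3). Advance 4.
Byte at offset 9: 0x5D = 01011101 → 1-byte char (#4). Advance 1.
Byte at offset 10: 0x20 = 00100000 → 1-byte char (#5). Advance 1.
Byte at offset 11: 0xE0 = 11100000 → 3-byte char (#6). Advance 3.
Byte at offset 14: 0xE7 = 11100111 → 3-byte char (#7). Advance 3.
Byte at offset 17: 0xF4 = 11110100 → 4-byte char (#8). Advance 4.
Reached end at offset 21 after 8 code points.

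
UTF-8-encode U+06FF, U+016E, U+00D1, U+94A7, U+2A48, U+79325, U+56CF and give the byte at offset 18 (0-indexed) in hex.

U+06FF → 2-byte form DB BF at offsets 0–1.
U+016E → 2-byte form C5 AE at offsets 2–3.
U+00D1 → 2-byte form C3 91 at offsets 4–5.
U+94A7 → 3-byte form E9 92 A7 at offsets 6–8.
U+2A48 → 3-byte form E2 A9 88 at offsets 9–11.
U+79325 → 4-byte form F1 B9 8C A5 at offsets 12–15.
U+56CF → 3-byte form E5 9B 8F at offsets 16–18.
Offset 18 falls in char 7's range; it's byte 3 of E5 9B 8F = 0x8F.

0x8F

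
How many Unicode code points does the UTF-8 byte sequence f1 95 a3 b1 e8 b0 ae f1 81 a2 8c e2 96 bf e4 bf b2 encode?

5

Byte at offset 0: 0xF1 = 11110001 → 4-byte char (#1). Advance 4.
Byte at offset 4: 0xE8 = 11101000 → 3-byte char (#2). Advance 3.
Byte at offset 7: 0xF1 = 11110001 → 4-byte char (#3). Advance 4.
Byte at offset 11: 0xE2 = 11100010 → 3-byte char (#4). Advance 3.
Byte at offset 14: 0xE4 = 11100100 → 3-byte char (#5). Advance 3.
Reached end at offset 17 after 5 code points.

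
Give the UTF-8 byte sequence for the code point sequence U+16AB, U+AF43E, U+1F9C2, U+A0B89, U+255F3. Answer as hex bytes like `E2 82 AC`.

U+16AB: 3-byte form → E1 9A AB.
U+AF43E: 4-byte form → F2 AF 90 BE.
U+1F9C2: 4-byte form → F0 9F A7 82.
U+A0B89: 4-byte form → F2 A0 AE 89.
U+255F3: 4-byte form → F0 A5 97 B3.
Concatenated (19 bytes): E1 9A AB F2 AF 90 BE F0 9F A7 82 F2 A0 AE 89 F0 A5 97 B3.

E1 9A AB F2 AF 90 BE F0 9F A7 82 F2 A0 AE 89 F0 A5 97 B3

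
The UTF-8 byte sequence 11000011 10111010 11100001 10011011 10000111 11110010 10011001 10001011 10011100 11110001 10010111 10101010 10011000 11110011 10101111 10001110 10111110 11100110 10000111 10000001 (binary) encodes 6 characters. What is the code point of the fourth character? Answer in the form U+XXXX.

U+57A98

Offset 0: leading byte 0xC3 = 11000011 → 2-byte char #1 = C3 BA.
Offset 2: leading byte 0xE1 = 11100001 → 3-byte char #2 = E1 9B 87.
Offset 5: leading byte 0xF2 = 11110010 → 4-byte char #3 = F2 99 8B 9C.
Offset 9: leading byte 0xF1 = 11110001 → 4-byte char #4 = F1 97 AA 98.
Leading byte 0xF1 = 11110001 matches 11110xxx → 4-byte sequence.
Byte 1: 0xF1 = 11110001, payload 001 (3 bits).
Byte 2: 0x97 = 10010111 (10xxxxxx ✓), payload 010111.
Byte 3: 0xAA = 10101010 (10xxxxxx ✓), payload 101010.
Byte 4: 0x98 = 10011000 (10xxxxxx ✓), payload 011000.
Concatenate: 001010111101010011000 = 0x57A98 (21 bits → U+57A98).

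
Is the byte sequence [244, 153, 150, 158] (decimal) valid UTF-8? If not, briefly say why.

Leading byte 0xF4 = 11110100 → 4-byte form.
Payload = 0x11959E, which exceeds U+10FFFF, the maximum Unicode code point. (Leading bytes F5–FF, or F4 followed by ≥ 0x90, are invalid.)

invalid (encodes a value above U+10FFFF)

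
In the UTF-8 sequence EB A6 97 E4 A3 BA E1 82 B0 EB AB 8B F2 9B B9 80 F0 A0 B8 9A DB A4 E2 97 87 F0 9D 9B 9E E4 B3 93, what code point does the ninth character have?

U+1D6DE

Offset 0: leading byte 0xEB = 11101011 → 3-byte char #1 = EB A6 97.
Offset 3: leading byte 0xE4 = 11100100 → 3-byte char #2 = E4 A3 BA.
Offset 6: leading byte 0xE1 = 11100001 → 3-byte char #3 = E1 82 B0.
Offset 9: leading byte 0xEB = 11101011 → 3-byte char #4 = EB AB 8B.
Offset 12: leading byte 0xF2 = 11110010 → 4-byte char #5 = F2 9B B9 80.
Offset 16: leading byte 0xF0 = 11110000 → 4-byte char #6 = F0 A0 B8 9A.
Offset 20: leading byte 0xDB = 11011011 → 2-byte char #7 = DB A4.
Offset 22: leading byte 0xE2 = 11100010 → 3-byte char #8 = E2 97 87.
Offset 25: leading byte 0xF0 = 11110000 → 4-byte char #9 = F0 9D 9B 9E.
Leading byte 0xF0 = 11110000 matches 11110xxx → 4-byte sequence.
Byte 1: 0xF0 = 11110000, payload 000 (3 bits).
Byte 2: 0x9D = 10011101 (10xxxxxx ✓), payload 011101.
Byte 3: 0x9B = 10011011 (10xxxxxx ✓), payload 011011.
Byte 4: 0x9E = 10011110 (10xxxxxx ✓), payload 011110.
Concatenate: 000011101011011011110 = 0x1D6DE (21 bits → U+1D6DE).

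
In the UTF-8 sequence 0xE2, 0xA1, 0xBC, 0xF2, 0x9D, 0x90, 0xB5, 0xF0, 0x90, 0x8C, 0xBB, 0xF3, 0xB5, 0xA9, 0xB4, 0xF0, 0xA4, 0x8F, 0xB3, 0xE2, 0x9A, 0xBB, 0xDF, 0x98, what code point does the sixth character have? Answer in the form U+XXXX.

Offset 0: leading byte 0xE2 = 11100010 → 3-byte char #1 = E2 A1 BC.
Offset 3: leading byte 0xF2 = 11110010 → 4-byte char #2 = F2 9D 90 B5.
Offset 7: leading byte 0xF0 = 11110000 → 4-byte char #3 = F0 90 8C BB.
Offset 11: leading byte 0xF3 = 11110011 → 4-byte char #4 = F3 B5 A9 B4.
Offset 15: leading byte 0xF0 = 11110000 → 4-byte char #5 = F0 A4 8F B3.
Offset 19: leading byte 0xE2 = 11100010 → 3-byte char #6 = E2 9A BB.
Leading byte 0xE2 = 11100010 matches 1110xxxx → 3-byte sequence.
Byte 1: 0xE2 = 11100010, payload 0010 (4 bits).
Byte 2: 0x9A = 10011010 (10xxxxxx ✓), payload 011010.
Byte 3: 0xBB = 10111011 (10xxxxxx ✓), payload 111011.
Concatenate: 0010011010111011 = 0x26BB (16 bits → U+26BB).

U+26BB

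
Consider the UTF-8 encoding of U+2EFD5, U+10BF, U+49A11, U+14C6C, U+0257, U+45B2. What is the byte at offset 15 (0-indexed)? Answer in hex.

U+2EFD5 → 4-byte form F0 AE BF 95 at offsets 0–3.
U+10BF → 3-byte form E1 82 BF at offsets 4–6.
U+49A11 → 4-byte form F1 89 A8 91 at offsets 7–10.
U+14C6C → 4-byte form F0 94 B1 AC at offsets 11–14.
U+0257 → 2-byte form C9 97 at offsets 15–16.
Offset 15 falls in char 5's range; it's byte 1 of C9 97 = 0xC9.

0xC9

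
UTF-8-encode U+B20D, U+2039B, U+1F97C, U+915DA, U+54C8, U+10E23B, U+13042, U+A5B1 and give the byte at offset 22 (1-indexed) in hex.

0xBB

1-indexed offset 22 is 0-indexed offset 21.
U+B20D → 3-byte form EB 88 8D at offsets 0–2.
U+2039B → 4-byte form F0 A0 8E 9B at offsets 3–6.
U+1F97C → 4-byte form F0 9F A5 BC at offsets 7–10.
U+915DA → 4-byte form F2 91 97 9A at offsets 11–14.
U+54C8 → 3-byte form E5 93 88 at offsets 15–17.
U+10E23B → 4-byte form F4 8E 88 BB at offsets 18–21.
Offset 21 falls in char 6's range; it's byte 4 of F4 8E 88 BB = 0xBB.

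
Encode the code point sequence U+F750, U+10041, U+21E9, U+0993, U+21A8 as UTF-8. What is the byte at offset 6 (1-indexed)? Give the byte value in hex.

0x81

1-indexed offset 6 is 0-indexed offset 5.
U+F750 → 3-byte form EF 9D 90 at offsets 0–2.
U+10041 → 4-byte form F0 90 81 81 at offsets 3–6.
Offset 5 falls in char 2's range; it's byte 3 of F0 90 81 81 = 0x81.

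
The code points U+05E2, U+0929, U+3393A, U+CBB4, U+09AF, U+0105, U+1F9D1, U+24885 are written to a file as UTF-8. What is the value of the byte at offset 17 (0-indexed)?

U+05E2 → 2-byte form D7 A2 at offsets 0–1.
U+0929 → 3-byte form E0 A4 A9 at offsets 2–4.
U+3393A → 4-byte form F0 B3 A4 BA at offsets 5–8.
U+CBB4 → 3-byte form EC AE B4 at offsets 9–11.
U+09AF → 3-byte form E0 A6 AF at offsets 12–14.
U+0105 → 2-byte form C4 85 at offsets 15–16.
U+1F9D1 → 4-byte form F0 9F A7 91 at offsets 17–20.
Offset 17 falls in char 7's range; it's byte 1 of F0 9F A7 91 = 0xF0.

0xF0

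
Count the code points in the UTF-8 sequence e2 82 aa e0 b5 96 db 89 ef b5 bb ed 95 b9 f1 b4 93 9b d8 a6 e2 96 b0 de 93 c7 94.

10

Byte at offset 0: 0xE2 = 11100010 → 3-byte char (#1). Advance 3.
Byte at offset 3: 0xE0 = 11100000 → 3-byte char (#2). Advance 3.
Byte at offset 6: 0xDB = 11011011 → 2-byte char (#3). Advance 2.
Byte at offset 8: 0xEF = 11101111 → 3-byte char (#4). Advance 3.
Byte at offset 11: 0xED = 11101101 → 3-byte char (#5). Advance 3.
Byte at offset 14: 0xF1 = 11110001 → 4-byte char (#6). Advance 4.
Byte at offset 18: 0xD8 = 11011000 → 2-byte char (#7). Advance 2.
Byte at offset 20: 0xE2 = 11100010 → 3-byte char (#8). Advance 3.
Byte at offset 23: 0xDE = 11011110 → 2-byte char (#9). Advance 2.
Byte at offset 25: 0xC7 = 11000111 → 2-byte char (#10). Advance 2.
Reached end at offset 27 after 10 code points.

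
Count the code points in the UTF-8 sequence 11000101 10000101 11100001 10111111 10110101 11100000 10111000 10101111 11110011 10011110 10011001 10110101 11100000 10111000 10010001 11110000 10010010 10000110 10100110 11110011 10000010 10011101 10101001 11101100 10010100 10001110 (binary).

8

Byte at offset 0: 0xC5 = 11000101 → 2-byte char (#1). Advance 2.
Byte at offset 2: 0xE1 = 11100001 → 3-byte char (#2). Advance 3.
Byte at offset 5: 0xE0 = 11100000 → 3-byte char (#3). Advance 3.
Byte at offset 8: 0xF3 = 11110011 → 4-byte char (#4). Advance 4.
Byte at offset 12: 0xE0 = 11100000 → 3-byte char (#5). Advance 3.
Byte at offset 15: 0xF0 = 11110000 → 4-byte char (#6). Advance 4.
Byte at offset 19: 0xF3 = 11110011 → 4-byte char (#7). Advance 4.
Byte at offset 23: 0xEC = 11101100 → 3-byte char (#8). Advance 3.
Reached end at offset 26 after 8 code points.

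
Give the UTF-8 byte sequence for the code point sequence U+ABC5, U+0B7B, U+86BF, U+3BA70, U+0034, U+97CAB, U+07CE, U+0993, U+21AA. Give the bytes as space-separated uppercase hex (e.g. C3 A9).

EA AF 85 E0 AD BB E8 9A BF F0 BB A9 B0 34 F2 97 B2 AB DF 8E E0 A6 93 E2 86 AA

U+ABC5: 3-byte form → EA AF 85.
U+0B7B: 3-byte form → E0 AD BB.
U+86BF: 3-byte form → E8 9A BF.
U+3BA70: 4-byte form → F0 BB A9 B0.
U+0034: 1-byte form → 34.
U+97CAB: 4-byte form → F2 97 B2 AB.
U+07CE: 2-byte form → DF 8E.
U+0993: 3-byte form → E0 A6 93.
U+21AA: 3-byte form → E2 86 AA.
Concatenated (26 bytes): EA AF 85 E0 AD BB E8 9A BF F0 BB A9 B0 34 F2 97 B2 AB DF 8E E0 A6 93 E2 86 AA.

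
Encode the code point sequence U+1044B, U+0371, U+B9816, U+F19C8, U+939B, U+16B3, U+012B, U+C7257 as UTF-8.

U+1044B: 4-byte form → F0 90 91 8B.
U+0371: 2-byte form → CD B1.
U+B9816: 4-byte form → F2 B9 A0 96.
U+F19C8: 4-byte form → F3 B1 A7 88.
U+939B: 3-byte form → E9 8E 9B.
U+16B3: 3-byte form → E1 9A B3.
U+012B: 2-byte form → C4 AB.
U+C7257: 4-byte form → F3 87 89 97.
Concatenated (26 bytes): F0 90 91 8B CD B1 F2 B9 A0 96 F3 B1 A7 88 E9 8E 9B E1 9A B3 C4 AB F3 87 89 97.

F0 90 91 8B CD B1 F2 B9 A0 96 F3 B1 A7 88 E9 8E 9B E1 9A B3 C4 AB F3 87 89 97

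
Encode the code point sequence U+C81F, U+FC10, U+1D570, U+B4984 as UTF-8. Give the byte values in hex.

U+C81F: 3-byte form → EC A0 9F.
U+FC10: 3-byte form → EF B0 90.
U+1D570: 4-byte form → F0 9D 95 B0.
U+B4984: 4-byte form → F2 B4 A6 84.
Concatenated (14 bytes): EC A0 9F EF B0 90 F0 9D 95 B0 F2 B4 A6 84.

EC A0 9F EF B0 90 F0 9D 95 B0 F2 B4 A6 84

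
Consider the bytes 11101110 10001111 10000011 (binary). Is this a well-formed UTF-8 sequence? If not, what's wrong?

valid

Leading byte 0xEE = 11101110 → 3-byte form.
Continuation bytes 0x8F=10001111, 0x83=10000011 all match 10xxxxxx.
Decoded value 0xE3C3 is ≥ 0x800 (shortest form) and not a surrogate.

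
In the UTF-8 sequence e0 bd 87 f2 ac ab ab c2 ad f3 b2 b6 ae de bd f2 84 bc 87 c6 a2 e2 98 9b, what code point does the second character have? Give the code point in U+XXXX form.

U+ACAEB

Offset 0: leading byte 0xE0 = 11100000 → 3-byte char #1 = E0 BD 87.
Offset 3: leading byte 0xF2 = 11110010 → 4-byte char #2 = F2 AC AB AB.
Leading byte 0xF2 = 11110010 matches 11110xxx → 4-byte sequence.
Byte 1: 0xF2 = 11110010, payload 010 (3 bits).
Byte 2: 0xAC = 10101100 (10xxxxxx ✓), payload 101100.
Byte 3: 0xAB = 10101011 (10xxxxxx ✓), payload 101011.
Byte 4: 0xAB = 10101011 (10xxxxxx ✓), payload 101011.
Concatenate: 010101100101011101011 = 0xACAEB (21 bits → U+ACAEB).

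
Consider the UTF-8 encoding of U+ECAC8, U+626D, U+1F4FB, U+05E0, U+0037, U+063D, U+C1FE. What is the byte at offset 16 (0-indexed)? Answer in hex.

U+ECAC8 → 4-byte form F3 AC AB 88 at offsets 0–3.
U+626D → 3-byte form E6 89 AD at offsets 4–6.
U+1F4FB → 4-byte form F0 9F 93 BB at offsets 7–10.
U+05E0 → 2-byte form D7 A0 at offsets 11–12.
U+0037 → 1-byte form 37 at offsets 13–13.
U+063D → 2-byte form D8 BD at offsets 14–15.
U+C1FE → 3-byte form EC 87 BE at offsets 16–18.
Offset 16 falls in char 7's range; it's byte 1 of EC 87 BE = 0xEC.

0xEC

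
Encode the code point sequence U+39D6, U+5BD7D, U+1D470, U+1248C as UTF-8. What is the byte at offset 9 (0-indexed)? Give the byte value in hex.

U+39D6 → 3-byte form E3 A7 96 at offsets 0–2.
U+5BD7D → 4-byte form F1 9B B5 BD at offsets 3–6.
U+1D470 → 4-byte form F0 9D 91 B0 at offsets 7–10.
Offset 9 falls in char 3's range; it's byte 3 of F0 9D 91 B0 = 0x91.

0x91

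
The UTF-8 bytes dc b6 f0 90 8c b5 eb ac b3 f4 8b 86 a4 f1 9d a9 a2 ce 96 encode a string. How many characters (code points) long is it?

6

Byte at offset 0: 0xDC = 11011100 → 2-byte char (#1). Advance 2.
Byte at offset 2: 0xF0 = 11110000 → 4-byte char (#2). Advance 4.
Byte at offset 6: 0xEB = 11101011 → 3-byte char (#3). Advance 3.
Byte at offset 9: 0xF4 = 11110100 → 4-byte char (#4). Advance 4.
Byte at offset 13: 0xF1 = 11110001 → 4-byte char (#5). Advance 4.
Byte at offset 17: 0xCE = 11001110 → 2-byte char (#6). Advance 2.
Reached end at offset 19 after 6 code points.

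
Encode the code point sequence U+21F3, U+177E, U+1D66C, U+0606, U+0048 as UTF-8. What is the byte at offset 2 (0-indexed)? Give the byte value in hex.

0xB3

U+21F3 → 3-byte form E2 87 B3 at offsets 0–2.
Offset 2 falls in char 1's range; it's byte 3 of E2 87 B3 = 0xB3.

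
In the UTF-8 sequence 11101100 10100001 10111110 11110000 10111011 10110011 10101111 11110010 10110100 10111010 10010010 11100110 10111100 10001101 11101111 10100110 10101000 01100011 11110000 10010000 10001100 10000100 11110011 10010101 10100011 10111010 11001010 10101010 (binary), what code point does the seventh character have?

U+10304

Offset 0: leading byte 0xEC = 11101100 → 3-byte char #1 = EC A1 BE.
Offset 3: leading byte 0xF0 = 11110000 → 4-byte char #2 = F0 BB B3 AF.
Offset 7: leading byte 0xF2 = 11110010 → 4-byte char #3 = F2 B4 BA 92.
Offset 11: leading byte 0xE6 = 11100110 → 3-byte char #4 = E6 BC 8D.
Offset 14: leading byte 0xEF = 11101111 → 3-byte char #5 = EF A6 A8.
Offset 17: leading byte 0x63 = 01100011 → 1-byte char #6 = 63.
Offset 18: leading byte 0xF0 = 11110000 → 4-byte char #7 = F0 90 8C 84.
Leading byte 0xF0 = 11110000 matches 11110xxx → 4-byte sequence.
Byte 1: 0xF0 = 11110000, payload 000 (3 bits).
Byte 2: 0x90 = 10010000 (10xxxxxx ✓), payload 010000.
Byte 3: 0x8C = 10001100 (10xxxxxx ✓), payload 001100.
Byte 4: 0x84 = 10000100 (10xxxxxx ✓), payload 000100.
Concatenate: 000010000001100000100 = 0x10304 (21 bits → U+10304).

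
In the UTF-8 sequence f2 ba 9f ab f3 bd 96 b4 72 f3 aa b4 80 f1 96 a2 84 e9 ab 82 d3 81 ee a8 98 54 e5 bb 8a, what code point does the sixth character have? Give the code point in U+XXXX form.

Offset 0: leading byte 0xF2 = 11110010 → 4-byte char #1 = F2 BA 9F AB.
Offset 4: leading byte 0xF3 = 11110011 → 4-byte char #2 = F3 BD 96 B4.
Offset 8: leading byte 0x72 = 01110010 → 1-byte char #3 = 72.
Offset 9: leading byte 0xF3 = 11110011 → 4-byte char #4 = F3 AA B4 80.
Offset 13: leading byte 0xF1 = 11110001 → 4-byte char #5 = F1 96 A2 84.
Offset 17: leading byte 0xE9 = 11101001 → 3-byte char #6 = E9 AB 82.
Leading byte 0xE9 = 11101001 matches 1110xxxx → 3-byte sequence.
Byte 1: 0xE9 = 11101001, payload 1001 (4 bits).
Byte 2: 0xAB = 10101011 (10xxxxxx ✓), payload 101011.
Byte 3: 0x82 = 10000010 (10xxxxxx ✓), payload 000010.
Concatenate: 1001101011000010 = 0x9AC2 (16 bits → U+9AC2).

U+9AC2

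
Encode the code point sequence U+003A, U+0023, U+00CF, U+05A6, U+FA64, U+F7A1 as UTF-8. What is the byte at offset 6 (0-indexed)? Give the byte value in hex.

U+003A → 1-byte form 3A at offsets 0–0.
U+0023 → 1-byte form 23 at offsets 1–1.
U+00CF → 2-byte form C3 8F at offsets 2–3.
U+05A6 → 2-byte form D6 A6 at offsets 4–5.
U+FA64 → 3-byte form EF A9 A4 at offsets 6–8.
Offset 6 falls in char 5's range; it's byte 1 of EF A9 A4 = 0xEF.

0xEF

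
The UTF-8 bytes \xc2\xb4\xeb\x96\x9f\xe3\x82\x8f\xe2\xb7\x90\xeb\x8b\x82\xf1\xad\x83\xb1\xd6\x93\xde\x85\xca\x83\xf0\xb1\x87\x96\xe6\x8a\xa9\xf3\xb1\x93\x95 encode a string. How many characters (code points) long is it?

Byte at offset 0: 0xC2 = 11000010 → 2-byte char (#1). Advance 2.
Byte at offset 2: 0xEB = 11101011 → 3-byte char (#2). Advance 3.
Byte at offset 5: 0xE3 = 11100011 → 3-byte char (#3). Advance 3.
Byte at offset 8: 0xE2 = 11100010 → 3-byte char (#4). Advance 3.
Byte at offset 11: 0xEB = 11101011 → 3-byte char (#5). Advance 3.
Byte at offset 14: 0xF1 = 11110001 → 4-byte char (#6). Advance 4.
Byte at offset 18: 0xD6 = 11010110 → 2-byte char (#7). Advance 2.
Byte at offset 20: 0xDE = 11011110 → 2-byte char (#8). Advance 2.
Byte at offset 22: 0xCA = 11001010 → 2-byte char (#9). Advance 2.
Byte at offset 24: 0xF0 = 11110000 → 4-byte char (#10). Advance 4.
Byte at offset 28: 0xE6 = 11100110 → 3-byte char (#11). Advance 3.
Byte at offset 31: 0xF3 = 11110011 → 4-byte char (#12). Advance 4.
Reached end at offset 35 after 12 code points.

12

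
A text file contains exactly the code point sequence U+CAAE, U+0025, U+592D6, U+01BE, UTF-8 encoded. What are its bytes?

EC AA AE 25 F1 99 8B 96 C6 BE

U+CAAE: 3-byte form → EC AA AE.
U+0025: 1-byte form → 25.
U+592D6: 4-byte form → F1 99 8B 96.
U+01BE: 2-byte form → C6 BE.
Concatenated (10 bytes): EC AA AE 25 F1 99 8B 96 C6 BE.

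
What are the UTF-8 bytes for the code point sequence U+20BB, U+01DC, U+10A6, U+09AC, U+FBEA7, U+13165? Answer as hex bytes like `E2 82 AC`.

U+20BB: 3-byte form → E2 82 BB.
U+01DC: 2-byte form → C7 9C.
U+10A6: 3-byte form → E1 82 A6.
U+09AC: 3-byte form → E0 A6 AC.
U+FBEA7: 4-byte form → F3 BB BA A7.
U+13165: 4-byte form → F0 93 85 A5.
Concatenated (19 bytes): E2 82 BB C7 9C E1 82 A6 E0 A6 AC F3 BB BA A7 F0 93 85 A5.

E2 82 BB C7 9C E1 82 A6 E0 A6 AC F3 BB BA A7 F0 93 85 A5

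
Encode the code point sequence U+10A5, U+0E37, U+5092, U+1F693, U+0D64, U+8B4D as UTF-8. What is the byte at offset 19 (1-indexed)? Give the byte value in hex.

1-indexed offset 19 is 0-indexed offset 18.
U+10A5 → 3-byte form E1 82 A5 at offsets 0–2.
U+0E37 → 3-byte form E0 B8 B7 at offsets 3–5.
U+5092 → 3-byte form E5 82 92 at offsets 6–8.
U+1F693 → 4-byte form F0 9F 9A 93 at offsets 9–12.
U+0D64 → 3-byte form E0 B5 A4 at offsets 13–15.
U+8B4D → 3-byte form E8 AD 8D at offsets 16–18.
Offset 18 falls in char 6's range; it's byte 3 of E8 AD 8D = 0x8D.

0x8D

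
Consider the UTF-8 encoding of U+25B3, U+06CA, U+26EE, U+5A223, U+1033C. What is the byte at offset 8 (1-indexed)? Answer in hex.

1-indexed offset 8 is 0-indexed offset 7.
U+25B3 → 3-byte form E2 96 B3 at offsets 0–2.
U+06CA → 2-byte form DB 8A at offsets 3–4.
U+26EE → 3-byte form E2 9B AE at offsets 5–7.
Offset 7 falls in char 3's range; it's byte 3 of E2 9B AE = 0xAE.

0xAE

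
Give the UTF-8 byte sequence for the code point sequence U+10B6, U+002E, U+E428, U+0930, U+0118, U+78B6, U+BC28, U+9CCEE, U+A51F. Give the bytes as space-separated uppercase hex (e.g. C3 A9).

E1 82 B6 2E EE 90 A8 E0 A4 B0 C4 98 E7 A2 B6 EB B0 A8 F2 9C B3 AE EA 94 9F

U+10B6: 3-byte form → E1 82 B6.
U+002E: 1-byte form → 2E.
U+E428: 3-byte form → EE 90 A8.
U+0930: 3-byte form → E0 A4 B0.
U+0118: 2-byte form → C4 98.
U+78B6: 3-byte form → E7 A2 B6.
U+BC28: 3-byte form → EB B0 A8.
U+9CCEE: 4-byte form → F2 9C B3 AE.
U+A51F: 3-byte form → EA 94 9F.
Concatenated (25 bytes): E1 82 B6 2E EE 90 A8 E0 A4 B0 C4 98 E7 A2 B6 EB B0 A8 F2 9C B3 AE EA 94 9F.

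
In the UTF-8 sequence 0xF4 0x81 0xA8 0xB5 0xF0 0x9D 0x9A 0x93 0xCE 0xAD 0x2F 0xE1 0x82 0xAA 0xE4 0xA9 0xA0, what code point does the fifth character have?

U+10AA

Offset 0: leading byte 0xF4 = 11110100 → 4-byte char #1 = F4 81 A8 B5.
Offset 4: leading byte 0xF0 = 11110000 → 4-byte char #2 = F0 9D 9A 93.
Offset 8: leading byte 0xCE = 11001110 → 2-byte char #3 = CE AD.
Offset 10: leading byte 0x2F = 00101111 → 1-byte char #4 = 2F.
Offset 11: leading byte 0xE1 = 11100001 → 3-byte char #5 = E1 82 AA.
Leading byte 0xE1 = 11100001 matches 1110xxxx → 3-byte sequence.
Byte 1: 0xE1 = 11100001, payload 0001 (4 bits).
Byte 2: 0x82 = 10000010 (10xxxxxx ✓), payload 000010.
Byte 3: 0xAA = 10101010 (10xxxxxx ✓), payload 101010.
Concatenate: 0001000010101010 = 0x10AA (16 bits → U+10AA).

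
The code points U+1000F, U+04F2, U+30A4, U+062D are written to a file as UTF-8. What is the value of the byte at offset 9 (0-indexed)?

0xD8

U+1000F → 4-byte form F0 90 80 8F at offsets 0–3.
U+04F2 → 2-byte form D3 B2 at offsets 4–5.
U+30A4 → 3-byte form E3 82 A4 at offsets 6–8.
U+062D → 2-byte form D8 AD at offsets 9–10.
Offset 9 falls in char 4's range; it's byte 1 of D8 AD = 0xD8.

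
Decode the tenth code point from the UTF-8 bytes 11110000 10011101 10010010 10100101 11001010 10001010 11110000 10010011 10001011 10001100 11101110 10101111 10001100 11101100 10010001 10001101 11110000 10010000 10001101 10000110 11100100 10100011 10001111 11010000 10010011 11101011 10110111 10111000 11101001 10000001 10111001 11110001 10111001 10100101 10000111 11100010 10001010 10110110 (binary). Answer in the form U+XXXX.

U+9079

Offset 0: leading byte 0xF0 = 11110000 → 4-byte char #1 = F0 9D 92 A5.
Offset 4: leading byte 0xCA = 11001010 → 2-byte char #2 = CA 8A.
Offset 6: leading byte 0xF0 = 11110000 → 4-byte char #3 = F0 93 8B 8C.
Offset 10: leading byte 0xEE = 11101110 → 3-byte char #4 = EE AF 8C.
Offset 13: leading byte 0xEC = 11101100 → 3-byte char #5 = EC 91 8D.
Offset 16: leading byte 0xF0 = 11110000 → 4-byte char #6 = F0 90 8D 86.
Offset 20: leading byte 0xE4 = 11100100 → 3-byte char #7 = E4 A3 8F.
Offset 23: leading byte 0xD0 = 11010000 → 2-byte char #8 = D0 93.
Offset 25: leading byte 0xEB = 11101011 → 3-byte char #9 = EB B7 B8.
Offset 28: leading byte 0xE9 = 11101001 → 3-byte char #10 = E9 81 B9.
Leading byte 0xE9 = 11101001 matches 1110xxxx → 3-byte sequence.
Byte 1: 0xE9 = 11101001, payload 1001 (4 bits).
Byte 2: 0x81 = 10000001 (10xxxxxx ✓), payload 000001.
Byte 3: 0xB9 = 10111001 (10xxxxxx ✓), payload 111001.
Concatenate: 1001000001111001 = 0x9079 (16 bits → U+9079).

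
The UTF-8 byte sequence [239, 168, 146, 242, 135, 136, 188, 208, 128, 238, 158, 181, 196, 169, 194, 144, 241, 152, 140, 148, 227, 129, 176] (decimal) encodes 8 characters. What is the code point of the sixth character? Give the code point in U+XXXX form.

U+0090

Offset 0: leading byte 0xEF = 11101111 → 3-byte char #1 = EF A8 92.
Offset 3: leading byte 0xF2 = 11110010 → 4-byte char #2 = F2 87 88 BC.
Offset 7: leading byte 0xD0 = 11010000 → 2-byte char #3 = D0 80.
Offset 9: leading byte 0xEE = 11101110 → 3-byte char #4 = EE 9E B5.
Offset 12: leading byte 0xC4 = 11000100 → 2-byte char #5 = C4 A9.
Offset 14: leading byte 0xC2 = 11000010 → 2-byte char #6 = C2 90.
Leading byte 0xC2 = 11000010 matches 110xxxxx → 2-byte sequence.
Byte 1: 0xC2 = 11000010, payload 00010 (5 bits).
Byte 2: 0x90 = 10010000 (10xxxxxx ✓), payload 010000.
Concatenate: 00010010000 = 0x90 (11 bits → U+0090).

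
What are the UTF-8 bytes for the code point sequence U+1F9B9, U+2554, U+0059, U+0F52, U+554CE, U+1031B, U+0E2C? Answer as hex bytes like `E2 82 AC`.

F0 9F A6 B9 E2 95 94 59 E0 BD 92 F1 95 93 8E F0 90 8C 9B E0 B8 AC

U+1F9B9: 4-byte form → F0 9F A6 B9.
U+2554: 3-byte form → E2 95 94.
U+0059: 1-byte form → 59.
U+0F52: 3-byte form → E0 BD 92.
U+554CE: 4-byte form → F1 95 93 8E.
U+1031B: 4-byte form → F0 90 8C 9B.
U+0E2C: 3-byte form → E0 B8 AC.
Concatenated (22 bytes): F0 9F A6 B9 E2 95 94 59 E0 BD 92 F1 95 93 8E F0 90 8C 9B E0 B8 AC.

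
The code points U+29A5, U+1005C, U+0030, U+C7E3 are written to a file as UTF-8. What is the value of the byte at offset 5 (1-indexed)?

0x90

1-indexed offset 5 is 0-indexed offset 4.
U+29A5 → 3-byte form E2 A6 A5 at offsets 0–2.
U+1005C → 4-byte form F0 90 81 9C at offsets 3–6.
Offset 4 falls in char 2's range; it's byte 2 of F0 90 81 9C = 0x90.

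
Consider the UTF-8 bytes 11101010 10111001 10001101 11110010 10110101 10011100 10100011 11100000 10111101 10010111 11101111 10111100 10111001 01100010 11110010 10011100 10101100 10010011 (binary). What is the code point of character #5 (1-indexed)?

U+0062

Offset 0: leading byte 0xEA = 11101010 → 3-byte char #1 = EA B9 8D.
Offset 3: leading byte 0xF2 = 11110010 → 4-byte char #2 = F2 B5 9C A3.
Offset 7: leading byte 0xE0 = 11100000 → 3-byte char #3 = E0 BD 97.
Offset 10: leading byte 0xEF = 11101111 → 3-byte char #4 = EF BC B9.
Offset 13: leading byte 0x62 = 01100010 → 1-byte char #5 = 62.
Leading byte 0x62 = 01100010 matches 0xxxxxxx → 1-byte sequence.
Byte 1: 0x62 = 01100010, payload 1100010 (7 bits).
Concatenate: 1100010 = 0x62 (7 bits → U+0062).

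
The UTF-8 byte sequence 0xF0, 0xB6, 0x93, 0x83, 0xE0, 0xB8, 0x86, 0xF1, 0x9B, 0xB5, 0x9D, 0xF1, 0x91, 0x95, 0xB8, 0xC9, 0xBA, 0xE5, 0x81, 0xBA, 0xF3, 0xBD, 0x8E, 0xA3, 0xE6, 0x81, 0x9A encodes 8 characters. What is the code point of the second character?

U+0E06

Offset 0: leading byte 0xF0 = 11110000 → 4-byte char #1 = F0 B6 93 83.
Offset 4: leading byte 0xE0 = 11100000 → 3-byte char #2 = E0 B8 86.
Leading byte 0xE0 = 11100000 matches 1110xxxx → 3-byte sequence.
Byte 1: 0xE0 = 11100000, payload 0000 (4 bits).
Byte 2: 0xB8 = 10111000 (10xxxxxx ✓), payload 111000.
Byte 3: 0x86 = 10000110 (10xxxxxx ✓), payload 000110.
Concatenate: 0000111000000110 = 0xE06 (16 bits → U+0E06).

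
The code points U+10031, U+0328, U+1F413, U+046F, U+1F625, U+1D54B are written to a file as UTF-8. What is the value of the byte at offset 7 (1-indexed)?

1-indexed offset 7 is 0-indexed offset 6.
U+10031 → 4-byte form F0 90 80 B1 at offsets 0–3.
U+0328 → 2-byte form CC A8 at offsets 4–5.
U+1F413 → 4-byte form F0 9F 90 93 at offsets 6–9.
Offset 6 falls in char 3's range; it's byte 1 of F0 9F 90 93 = 0xF0.

0xF0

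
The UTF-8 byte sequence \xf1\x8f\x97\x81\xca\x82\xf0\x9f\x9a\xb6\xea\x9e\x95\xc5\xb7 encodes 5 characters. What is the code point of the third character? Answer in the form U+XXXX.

Offset 0: leading byte 0xF1 = 11110001 → 4-byte char #1 = F1 8F 97 81.
Offset 4: leading byte 0xCA = 11001010 → 2-byte char #2 = CA 82.
Offset 6: leading byte 0xF0 = 11110000 → 4-byte char #3 = F0 9F 9A B6.
Leading byte 0xF0 = 11110000 matches 11110xxx → 4-byte sequence.
Byte 1: 0xF0 = 11110000, payload 000 (3 bits).
Byte 2: 0x9F = 10011111 (10xxxxxx ✓), payload 011111.
Byte 3: 0x9A = 10011010 (10xxxxxx ✓), payload 011010.
Byte 4: 0xB6 = 10110110 (10xxxxxx ✓), payload 110110.
Concatenate: 000011111011010110110 = 0x1F6B6 (21 bits → U+1F6B6).

U+1F6B6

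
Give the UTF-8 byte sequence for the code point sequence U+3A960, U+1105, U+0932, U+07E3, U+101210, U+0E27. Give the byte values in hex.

F0 BA A5 A0 E1 84 85 E0 A4 B2 DF A3 F4 81 88 90 E0 B8 A7

U+3A960: 4-byte form → F0 BA A5 A0.
U+1105: 3-byte form → E1 84 85.
U+0932: 3-byte form → E0 A4 B2.
U+07E3: 2-byte form → DF A3.
U+101210: 4-byte form → F4 81 88 90.
U+0E27: 3-byte form → E0 B8 A7.
Concatenated (19 bytes): F0 BA A5 A0 E1 84 85 E0 A4 B2 DF A3 F4 81 88 90 E0 B8 A7.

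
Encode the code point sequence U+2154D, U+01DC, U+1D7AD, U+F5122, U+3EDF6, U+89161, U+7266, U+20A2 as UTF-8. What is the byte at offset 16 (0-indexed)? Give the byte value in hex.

0xB7

U+2154D → 4-byte form F0 A1 95 8D at offsets 0–3.
U+01DC → 2-byte form C7 9C at offsets 4–5.
U+1D7AD → 4-byte form F0 9D 9E AD at offsets 6–9.
U+F5122 → 4-byte form F3 B5 84 A2 at offsets 10–13.
U+3EDF6 → 4-byte form F0 BE B7 B6 at offsets 14–17.
Offset 16 falls in char 5's range; it's byte 3 of F0 BE B7 B6 = 0xB7.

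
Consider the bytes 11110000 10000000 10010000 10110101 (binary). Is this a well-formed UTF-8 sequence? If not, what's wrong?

invalid (overlong encoding)

Leading byte 0xF0 = 11110000 → 4-byte form.
Continuation bytes all match 10xxxxxx. Payload decodes to 0x435.
But 0x435 < 0x10000, the minimum for a 4-byte sequence — this is an overlong encoding.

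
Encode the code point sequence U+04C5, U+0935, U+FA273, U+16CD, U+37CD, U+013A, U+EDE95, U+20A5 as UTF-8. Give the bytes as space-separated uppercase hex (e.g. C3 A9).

D3 85 E0 A4 B5 F3 BA 89 B3 E1 9B 8D E3 9F 8D C4 BA F3 AD BA 95 E2 82 A5

U+04C5: 2-byte form → D3 85.
U+0935: 3-byte form → E0 A4 B5.
U+FA273: 4-byte form → F3 BA 89 B3.
U+16CD: 3-byte form → E1 9B 8D.
U+37CD: 3-byte form → E3 9F 8D.
U+013A: 2-byte form → C4 BA.
U+EDE95: 4-byte form → F3 AD BA 95.
U+20A5: 3-byte form → E2 82 A5.
Concatenated (24 bytes): D3 85 E0 A4 B5 F3 BA 89 B3 E1 9B 8D E3 9F 8D C4 BA F3 AD BA 95 E2 82 A5.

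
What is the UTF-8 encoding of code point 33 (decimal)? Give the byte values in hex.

21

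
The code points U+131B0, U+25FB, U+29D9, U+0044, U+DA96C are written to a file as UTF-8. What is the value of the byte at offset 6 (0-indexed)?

0xBB

U+131B0 → 4-byte form F0 93 86 B0 at offsets 0–3.
U+25FB → 3-byte form E2 97 BB at offsets 4–6.
Offset 6 falls in char 2's range; it's byte 3 of E2 97 BB = 0xBB.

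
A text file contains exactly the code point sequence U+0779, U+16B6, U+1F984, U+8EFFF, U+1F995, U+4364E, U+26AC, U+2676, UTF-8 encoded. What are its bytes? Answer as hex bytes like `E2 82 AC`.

DD B9 E1 9A B6 F0 9F A6 84 F2 8E BF BF F0 9F A6 95 F1 83 99 8E E2 9A AC E2 99 B6

U+0779: 2-byte form → DD B9.
U+16B6: 3-byte form → E1 9A B6.
U+1F984: 4-byte form → F0 9F A6 84.
U+8EFFF: 4-byte form → F2 8E BF BF.
U+1F995: 4-byte form → F0 9F A6 95.
U+4364E: 4-byte form → F1 83 99 8E.
U+26AC: 3-byte form → E2 9A AC.
U+2676: 3-byte form → E2 99 B6.
Concatenated (27 bytes): DD B9 E1 9A B6 F0 9F A6 84 F2 8E BF BF F0 9F A6 95 F1 83 99 8E E2 9A AC E2 99 B6.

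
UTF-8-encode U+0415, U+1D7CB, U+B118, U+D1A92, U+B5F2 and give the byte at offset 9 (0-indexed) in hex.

0xF3

U+0415 → 2-byte form D0 95 at offsets 0–1.
U+1D7CB → 4-byte form F0 9D 9F 8B at offsets 2–5.
U+B118 → 3-byte form EB 84 98 at offsets 6–8.
U+D1A92 → 4-byte form F3 91 AA 92 at offsets 9–12.
Offset 9 falls in char 4's range; it's byte 1 of F3 91 AA 92 = 0xF3.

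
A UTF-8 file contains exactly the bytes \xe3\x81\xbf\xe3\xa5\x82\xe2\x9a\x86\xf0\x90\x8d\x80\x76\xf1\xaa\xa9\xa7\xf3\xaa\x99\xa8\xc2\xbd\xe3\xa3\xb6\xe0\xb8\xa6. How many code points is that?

Byte at offset 0: 0xE3 = 11100011 → 3-byte char (#1). Advance 3.
Byte at offset 3: 0xE3 = 11100011 → 3-byte char (#2). Advance 3.
Byte at offset 6: 0xE2 = 11100010 → 3-byte char (#3). Advance 3.
Byte at offset 9: 0xF0 = 11110000 → 4-byte char (#4). Advance 4.
Byte at offset 13: 0x76 = 01110110 → 1-byte char (#5). Advance 1.
Byte at offset 14: 0xF1 = 11110001 → 4-byte char (#6). Advance 4.
Byte at offset 18: 0xF3 = 11110011 → 4-byte char (#7). Advance 4.
Byte at offset 22: 0xC2 = 11000010 → 2-byte char (#8). Advance 2.
Byte at offset 24: 0xE3 = 11100011 → 3-byte char (#9). Advance 3.
Byte at offset 27: 0xE0 = 11100000 → 3-byte char (#10). Advance 3.
Reached end at offset 30 after 10 code points.

10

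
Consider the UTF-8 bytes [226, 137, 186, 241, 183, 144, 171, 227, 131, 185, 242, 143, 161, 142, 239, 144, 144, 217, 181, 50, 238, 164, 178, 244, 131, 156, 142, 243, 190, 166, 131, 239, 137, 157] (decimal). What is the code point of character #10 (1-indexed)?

U+FE983

Offset 0: leading byte 0xE2 = 11100010 → 3-byte char #1 = E2 89 BA.
Offset 3: leading byte 0xF1 = 11110001 → 4-byte char #2 = F1 B7 90 AB.
Offset 7: leading byte 0xE3 = 11100011 → 3-byte char #3 = E3 83 B9.
Offset 10: leading byte 0xF2 = 11110010 → 4-byte char #4 = F2 8F A1 8E.
Offset 14: leading byte 0xEF = 11101111 → 3-byte char #5 = EF 90 90.
Offset 17: leading byte 0xD9 = 11011001 → 2-byte char #6 = D9 B5.
Offset 19: leading byte 0x32 = 00110010 → 1-byte char #7 = 32.
Offset 20: leading byte 0xEE = 11101110 → 3-byte char #8 = EE A4 B2.
Offset 23: leading byte 0xF4 = 11110100 → 4-byte char #9 = F4 83 9C 8E.
Offset 27: leading byte 0xF3 = 11110011 → 4-byte char #10 = F3 BE A6 83.
Leading byte 0xF3 = 11110011 matches 11110xxx → 4-byte sequence.
Byte 1: 0xF3 = 11110011, payload 011 (3 bits).
Byte 2: 0xBE = 10111110 (10xxxxxx ✓), payload 111110.
Byte 3: 0xA6 = 10100110 (10xxxxxx ✓), payload 100110.
Byte 4: 0x83 = 10000011 (10xxxxxx ✓), payload 000011.
Concatenate: 011111110100110000011 = 0xFE983 (21 bits → U+FE983).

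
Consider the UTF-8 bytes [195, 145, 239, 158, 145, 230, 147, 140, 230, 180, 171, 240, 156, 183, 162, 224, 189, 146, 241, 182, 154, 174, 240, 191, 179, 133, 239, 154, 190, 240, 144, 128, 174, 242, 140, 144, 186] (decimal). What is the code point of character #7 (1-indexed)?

U+766AE

Offset 0: leading byte 0xC3 = 11000011 → 2-byte char #1 = C3 91.
Offset 2: leading byte 0xEF = 11101111 → 3-byte char #2 = EF 9E 91.
Offset 5: leading byte 0xE6 = 11100110 → 3-byte char #3 = E6 93 8C.
Offset 8: leading byte 0xE6 = 11100110 → 3-byte char #4 = E6 B4 AB.
Offset 11: leading byte 0xF0 = 11110000 → 4-byte char #5 = F0 9C B7 A2.
Offset 15: leading byte 0xE0 = 11100000 → 3-byte char #6 = E0 BD 92.
Offset 18: leading byte 0xF1 = 11110001 → 4-byte char #7 = F1 B6 9A AE.
Leading byte 0xF1 = 11110001 matches 11110xxx → 4-byte sequence.
Byte 1: 0xF1 = 11110001, payload 001 (3 bits).
Byte 2: 0xB6 = 10110110 (10xxxxxx ✓), payload 110110.
Byte 3: 0x9A = 10011010 (10xxxxxx ✓), payload 011010.
Byte 4: 0xAE = 10101110 (10xxxxxx ✓), payload 101110.
Concatenate: 001110110011010101110 = 0x766AE (21 bits → U+766AE).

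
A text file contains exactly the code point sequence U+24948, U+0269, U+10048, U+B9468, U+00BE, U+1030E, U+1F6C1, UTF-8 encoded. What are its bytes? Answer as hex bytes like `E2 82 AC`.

U+24948: 4-byte form → F0 A4 A5 88.
U+0269: 2-byte form → C9 A9.
U+10048: 4-byte form → F0 90 81 88.
U+B9468: 4-byte form → F2 B9 91 A8.
U+00BE: 2-byte form → C2 BE.
U+1030E: 4-byte form → F0 90 8C 8E.
U+1F6C1: 4-byte form → F0 9F 9B 81.
Concatenated (24 bytes): F0 A4 A5 88 C9 A9 F0 90 81 88 F2 B9 91 A8 C2 BE F0 90 8C 8E F0 9F 9B 81.

F0 A4 A5 88 C9 A9 F0 90 81 88 F2 B9 91 A8 C2 BE F0 90 8C 8E F0 9F 9B 81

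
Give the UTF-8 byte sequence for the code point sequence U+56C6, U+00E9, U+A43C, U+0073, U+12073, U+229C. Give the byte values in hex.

U+56C6: 3-byte form → E5 9B 86.
U+00E9: 2-byte form → C3 A9.
U+A43C: 3-byte form → EA 90 BC.
U+0073: 1-byte form → 73.
U+12073: 4-byte form → F0 92 81 B3.
U+229C: 3-byte form → E2 8A 9C.
Concatenated (16 bytes): E5 9B 86 C3 A9 EA 90 BC 73 F0 92 81 B3 E2 8A 9C.

E5 9B 86 C3 A9 EA 90 BC 73 F0 92 81 B3 E2 8A 9C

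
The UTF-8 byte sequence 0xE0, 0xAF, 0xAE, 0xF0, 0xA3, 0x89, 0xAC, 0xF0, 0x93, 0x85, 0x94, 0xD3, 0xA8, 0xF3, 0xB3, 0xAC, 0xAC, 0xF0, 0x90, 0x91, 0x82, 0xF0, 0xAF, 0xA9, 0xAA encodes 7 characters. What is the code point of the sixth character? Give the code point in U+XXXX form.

U+10442

Offset 0: leading byte 0xE0 = 11100000 → 3-byte char #1 = E0 AF AE.
Offset 3: leading byte 0xF0 = 11110000 → 4-byte char #2 = F0 A3 89 AC.
Offset 7: leading byte 0xF0 = 11110000 → 4-byte char #3 = F0 93 85 94.
Offset 11: leading byte 0xD3 = 11010011 → 2-byte char #4 = D3 A8.
Offset 13: leading byte 0xF3 = 11110011 → 4-byte char #5 = F3 B3 AC AC.
Offset 17: leading byte 0xF0 = 11110000 → 4-byte char #6 = F0 90 91 82.
Leading byte 0xF0 = 11110000 matches 11110xxx → 4-byte sequence.
Byte 1: 0xF0 = 11110000, payload 000 (3 bits).
Byte 2: 0x90 = 10010000 (10xxxxxx ✓), payload 010000.
Byte 3: 0x91 = 10010001 (10xxxxxx ✓), payload 010001.
Byte 4: 0x82 = 10000010 (10xxxxxx ✓), payload 000010.
Concatenate: 000010000010001000010 = 0x10442 (21 bits → U+10442).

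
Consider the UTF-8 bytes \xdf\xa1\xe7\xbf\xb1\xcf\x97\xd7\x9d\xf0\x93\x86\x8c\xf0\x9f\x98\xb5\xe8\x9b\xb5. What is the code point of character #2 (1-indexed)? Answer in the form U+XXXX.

Offset 0: leading byte 0xDF = 11011111 → 2-byte char #1 = DF A1.
Offset 2: leading byte 0xE7 = 11100111 → 3-byte char #2 = E7 BF B1.
Leading byte 0xE7 = 11100111 matches 1110xxxx → 3-byte sequence.
Byte 1: 0xE7 = 11100111, payload 0111 (4 bits).
Byte 2: 0xBF = 10111111 (10xxxxxx ✓), payload 111111.
Byte 3: 0xB1 = 10110001 (10xxxxxx ✓), payload 110001.
Concatenate: 0111111111110001 = 0x7FF1 (16 bits → U+7FF1).

U+7FF1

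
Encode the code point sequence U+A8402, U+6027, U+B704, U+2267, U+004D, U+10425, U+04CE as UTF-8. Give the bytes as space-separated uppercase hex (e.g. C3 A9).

F2 A8 90 82 E6 80 A7 EB 9C 84 E2 89 A7 4D F0 90 90 A5 D3 8E

U+A8402: 4-byte form → F2 A8 90 82.
U+6027: 3-byte form → E6 80 A7.
U+B704: 3-byte form → EB 9C 84.
U+2267: 3-byte form → E2 89 A7.
U+004D: 1-byte form → 4D.
U+10425: 4-byte form → F0 90 90 A5.
U+04CE: 2-byte form → D3 8E.
Concatenated (20 bytes): F2 A8 90 82 E6 80 A7 EB 9C 84 E2 89 A7 4D F0 90 90 A5 D3 8E.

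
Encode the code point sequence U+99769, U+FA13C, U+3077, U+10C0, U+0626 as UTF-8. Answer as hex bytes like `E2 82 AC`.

U+99769: 4-byte form → F2 99 9D A9.
U+FA13C: 4-byte form → F3 BA 84 BC.
U+3077: 3-byte form → E3 81 B7.
U+10C0: 3-byte form → E1 83 80.
U+0626: 2-byte form → D8 A6.
Concatenated (16 bytes): F2 99 9D A9 F3 BA 84 BC E3 81 B7 E1 83 80 D8 A6.

F2 99 9D A9 F3 BA 84 BC E3 81 B7 E1 83 80 D8 A6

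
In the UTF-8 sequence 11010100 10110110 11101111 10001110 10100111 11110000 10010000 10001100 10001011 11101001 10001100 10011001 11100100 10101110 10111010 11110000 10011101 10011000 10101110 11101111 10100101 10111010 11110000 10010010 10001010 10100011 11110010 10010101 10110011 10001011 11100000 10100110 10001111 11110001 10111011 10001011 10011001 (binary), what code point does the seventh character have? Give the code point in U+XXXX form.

Offset 0: leading byte 0xD4 = 11010100 → 2-byte char #1 = D4 B6.
Offset 2: leading byte 0xEF = 11101111 → 3-byte char #2 = EF 8E A7.
Offset 5: leading byte 0xF0 = 11110000 → 4-byte char #3 = F0 90 8C 8B.
Offset 9: leading byte 0xE9 = 11101001 → 3-byte char #4 = E9 8C 99.
Offset 12: leading byte 0xE4 = 11100100 → 3-byte char #5 = E4 AE BA.
Offset 15: leading byte 0xF0 = 11110000 → 4-byte char #6 = F0 9D 98 AE.
Offset 19: leading byte 0xEF = 11101111 → 3-byte char #7 = EF A5 BA.
Leading byte 0xEF = 11101111 matches 1110xxxx → 3-byte sequence.
Byte 1: 0xEF = 11101111, payload 1111 (4 bits).
Byte 2: 0xA5 = 10100101 (10xxxxxx ✓), payload 100101.
Byte 3: 0xBA = 10111010 (10xxxxxx ✓), payload 111010.
Concatenate: 1111100101111010 = 0xF97A (16 bits → U+F97A).

U+F97A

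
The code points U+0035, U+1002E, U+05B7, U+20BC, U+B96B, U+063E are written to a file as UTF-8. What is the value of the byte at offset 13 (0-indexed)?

0xD8

U+0035 → 1-byte form 35 at offsets 0–0.
U+1002E → 4-byte form F0 90 80 AE at offsets 1–4.
U+05B7 → 2-byte form D6 B7 at offsets 5–6.
U+20BC → 3-byte form E2 82 BC at offsets 7–9.
U+B96B → 3-byte form EB A5 AB at offsets 10–12.
U+063E → 2-byte form D8 BE at offsets 13–14.
Offset 13 falls in char 6's range; it's byte 1 of D8 BE = 0xD8.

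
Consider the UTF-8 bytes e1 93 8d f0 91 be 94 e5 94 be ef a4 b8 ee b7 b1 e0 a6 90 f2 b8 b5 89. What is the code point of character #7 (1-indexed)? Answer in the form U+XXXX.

U+B8D49

Offset 0: leading byte 0xE1 = 11100001 → 3-byte char #1 = E1 93 8D.
Offset 3: leading byte 0xF0 = 11110000 → 4-byte char #2 = F0 91 BE 94.
Offset 7: leading byte 0xE5 = 11100101 → 3-byte char #3 = E5 94 BE.
Offset 10: leading byte 0xEF = 11101111 → 3-byte char #4 = EF A4 B8.
Offset 13: leading byte 0xEE = 11101110 → 3-byte char #5 = EE B7 B1.
Offset 16: leading byte 0xE0 = 11100000 → 3-byte char #6 = E0 A6 90.
Offset 19: leading byte 0xF2 = 11110010 → 4-byte char #7 = F2 B8 B5 89.
Leading byte 0xF2 = 11110010 matches 11110xxx → 4-byte sequence.
Byte 1: 0xF2 = 11110010, payload 010 (3 bits).
Byte 2: 0xB8 = 10111000 (10xxxxxx ✓), payload 111000.
Byte 3: 0xB5 = 10110101 (10xxxxxx ✓), payload 110101.
Byte 4: 0x89 = 10001001 (10xxxxxx ✓), payload 001001.
Concatenate: 010111000110101001001 = 0xB8D49 (21 bits → U+B8D49).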